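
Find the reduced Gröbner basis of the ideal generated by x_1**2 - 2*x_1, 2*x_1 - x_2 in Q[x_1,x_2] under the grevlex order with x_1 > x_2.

f_1 = x_1**2 - 2*x_1, LT = x_1**2.
f_2 = 2*x_1 - x_2, LT = x_1.

S(f_1,f_2): lcm = x_1**2. S = 1/2*x_1*x_2 - 2*x_1.
  leading term x_1*x_2: subtract (1/4*x_2)·f_2 from 1/2*x_1*x_2 - 2*x_1 → 1/4*x_2**2 - 2*x_1
  leading term x_2**2: no divisor's leading term divides it; move 1/4*x_2**2 to the remainder.
  leading term x_1: subtract (-1)·f_2 from -2*x_1 → -x_2
  leading term x_2: no divisor's leading term divides it; move -x_2 to the remainder.
  remainder 1/4*x_2**2 - x_2 ≠ 0; add g_3 = 1/4*x_2**2 - x_2 to the basis.

The other S-polynomials (S(f_1,g_3), S(f_2,g_3)) all reduce to 0 modulo the current basis, so we have a Gröbner basis.
Inter-reduce: drop elements whose leading term is divisible by another's, tail-reduce, and make monic.

G = {x_2**2 - 4*x_2, x_1 - 1/2*x_2}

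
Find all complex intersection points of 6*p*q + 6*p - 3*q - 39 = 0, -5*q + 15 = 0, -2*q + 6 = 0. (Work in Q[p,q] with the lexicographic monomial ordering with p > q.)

{(2, 3)}

Compute a lex Gröbner basis by Buchberger's algorithm.
f_1 = 6*p*q + 6*p - 3*q - 39, LT = p*q.
f_2 = -5*q + 15, LT = q.
f_3 = -2*q + 6, LT = q.

S(f_1,f_2): lcm = p*q. S = 4*p - 1/2*q - 13/2.
  reduce S modulo (f_1, f_2, f_3):
  remainder 4*p - 8 ≠ 0; add h_4 = 4*p - 8 to the basis.

The other S-polynomials (S(f_1,f_3), S(f_2,f_3), S(f_1,h_4), S(f_2,h_4), S(f_3,h_4)) all reduce to 0 modulo the current basis, so we have a Gröbner basis.
Inter-reduce: drop elements whose leading term is divisible by another's, tail-reduce, and make monic.
Reduced Gröbner basis: {p - 2, q - 3}.

The lex basis is triangular: the last element involves only q. Solving q - 3 = 0 gives q ∈ {3}; substituting each value into the earlier elements determines the remaining variables.
  q = 3: the earlier basis element becomes p - 2 = 0, giving p = 2 — point (2, 3).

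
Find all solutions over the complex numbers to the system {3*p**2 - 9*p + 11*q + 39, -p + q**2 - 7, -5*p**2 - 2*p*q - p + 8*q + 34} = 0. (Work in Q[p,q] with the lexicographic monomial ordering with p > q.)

Compute a lex Gröbner basis by Buchberger's algorithm.
f_1 = 3*p**2 - 9*p + 11*q + 39, LT = p**2.
f_2 = -p + q**2 - 7, LT = p.
f_3 = -5*p**2 - 2*p*q - p + 8*q + 34, LT = p**2.

S(f_1,f_2): lcm = p**2. S = p*q**2 - 10*p + 11/3*q + 13.
  reduce S modulo (f_1, f_2, f_3):
  remainder q**4 - 17*q**2 + 11/3*q + 83 ≠ 0; add h_4 = q**4 - 17*q**2 + 11/3*q + 83 to the basis.

S(f_1,f_3): lcm = p**2. S = -2/5*p*q - 16/5*p + 79/15*q + 99/5.
  reduce S modulo (f_1, f_2, f_3, h_4):
  remainder -2/5*q**3 - 16/5*q**2 + 121/15*q + 211/5 ≠ 0; add h_5 = -2/5*q**3 - 16/5*q**2 + 121/15*q + 211/5 to the basis.

S(h_4,h_5): lcm = q**4. S = -8*q**3 + 19/6*q**2 + 655/6*q + 83.
  reduce S modulo (f_1, f_2, f_3, h_4, h_5):
  remainder 403/6*q**2 - 313/6*q - 761 ≠ 0; add h_6 = 403/6*q**2 - 313/6*q - 761 to the basis.

S(h_4,h_6): lcm = q**4. S = 313/403*q**3 - 2285/403*q**2 + 11/3*q + 83.
  reduce S modulo (f_1, f_2, f_3, h_4, h_5, h_6):
  remainder 9842075/974454*q + 9842075/324818 ≠ 0; add h_7 = 9842075/974454*q + 9842075/324818 to the basis.

The other S-polynomials (S(f_2,f_3), S(f_1,h_4), S(f_2,h_4), S(f_3,h_4), S(f_1,h_5), S(f_2,h_5), S(f_3,h_5), S(f_1,h_6), S(f_2,h_6), S(f_3,h_6), S(h_5,h_6), S(f_1,h_7), S(f_2,h_7), S(f_3,h_7), S(h_4,h_7), S(h_5,h_7), S(h_6,h_7)) all reduce to 0 modulo the current basis, so we have a Gröbner basis.
Inter-reduce: drop elements whose leading term is divisible by another's, tail-reduce, and make monic.
Reduced Gröbner basis: {p - 2, q + 3}.

From the last basis element, q + 3 = 0, so q takes values in {-3}. Each choice, substituted upward through the basis, yields the corresponding point(s) of the solution set.
  q = -3: the earlier basis element becomes p - 2 = 0, giving p = 2 — point (2, -3).

{(2, -3)}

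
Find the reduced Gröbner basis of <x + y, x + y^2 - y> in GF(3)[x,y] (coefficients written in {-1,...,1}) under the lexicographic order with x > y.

Buchberger's algorithm terminates because the ascending chain of leading-term ideals stabilizes.

f_1 = x + y, LT = x.
f_2 = x + y^2 - y, LT = x.

S(f_1,f_2): lcm = x. S = -y^2 - y.
  leading term y^2: no divisor's leading term divides it; move -y^2 to the remainder.
  leading term y: no divisor's leading term divides it; move -y to the remainder.
  remainder -y^2 - y ≠ 0; add g_3 = -y^2 - y to the basis.

The other S-polynomials (S(f_1,g_3), S(f_2,g_3)) all reduce to 0 modulo the current basis, so we have a Gröbner basis.
Inter-reduce: drop elements whose leading term is divisible by another's, tail-reduce, and make monic.

G = {x + y, y^2 + y}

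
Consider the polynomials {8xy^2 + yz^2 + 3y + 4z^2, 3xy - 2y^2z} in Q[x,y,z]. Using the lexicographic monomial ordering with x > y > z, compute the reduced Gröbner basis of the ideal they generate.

The reduced Gröbner basis is the canonical form of the ideal for this ordering.

f_1 = 8xy^2 + yz^2 + 3y + 4z^2, LT = xy^2.
f_2 = 3xy - 2y^2z, LT = xy.

S(f_1,f_2): lcm = xy^2. S = 2/3y^3z + 1/8yz^2 + 3/8y + 1/2z^2.
  leading term y^3z: no divisor's leading term divides it; move 2/3y^3z to the remainder.
  leading term yz^2: no divisor's leading term divides it; move 1/8yz^2 to the remainder.
  leading term y: no divisor's leading term divides it; move 3/8y to the remainder.
  leading term z^2: no divisor's leading term divides it; move 1/2z^2 to the remainder.
  remainder 2/3y^3z + 1/8yz^2 + 3/8y + 1/2z^2 ≠ 0; add g_3 = 2/3y^3z + 1/8yz^2 + 3/8y + 1/2z^2 to the basis.

S(f_1,g_3): lcm = xy^3z. S = -3/16xyz^2 - 9/16xy - 3/4xz^2 + 1/8y^2z^3 + 3/8y^2z + 1/2yz^3.
  leading term xyz^2: subtract (-1/16z^2)·f_2 from -3/16xyz^2 - 9/16xy - 3/4xz^2 + 1/8y^2z^3 + 3/8y^2z + 1/2yz^3 → -9/16xy - 3/4xz^2 + 3/8y^2z + 1/2yz^3
  leading term xy: subtract (-3/16)·f_2 from -9/16xy - 3/4xz^2 + 3/8y^2z + 1/2yz^3 → -3/4xz^2 + 1/2yz^3
  leading term xz^2: no divisor's leading term divides it; move -3/4xz^2 to the remainder.
  leading term yz^3: no divisor's leading term divides it; move 1/2yz^3 to the remainder.
  remainder -3/4xz^2 + 1/2yz^3 ≠ 0; add g_4 = -3/4xz^2 + 1/2yz^3 to the basis.

The other S-polynomials (S(f_2,g_3), S(f_1,g_4), S(f_2,g_4), S(g_3,g_4)) all reduce to 0 modulo the current basis, so we have a Gröbner basis.
Inter-reduce: drop elements whose leading term is divisible by another's, tail-reduce, and make monic.

G = {xy - 2/3y^2z, xz^2 - 2/3yz^3, y^3z + 3/16yz^2 + 9/16y + 3/4z^2}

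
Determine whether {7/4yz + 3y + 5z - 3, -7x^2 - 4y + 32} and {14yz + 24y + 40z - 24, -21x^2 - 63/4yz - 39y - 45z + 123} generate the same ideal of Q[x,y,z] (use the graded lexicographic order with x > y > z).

Yes, the ideals are equal.

Two ideals are equal iff their reduced Gröbner bases coincide (the reduced basis is unique for a fixed ordering).
Buchberger on the first generating set:
f_1 = 7/4yz + 3y + 5z - 3, LT = yz.
f_2 = -7x^2 - 4y + 32, LT = x^2.

The S-polynomials (S(f_1,f_2)) all reduce to 0 modulo the current basis, so we have a Gröbner basis.
Inter-reduce: drop elements whose leading term is divisible by another's, tail-reduce, and make monic.
Reduced Gröbner basis: {x^2 + 4/7y - 32/7, yz + 12/7y + 20/7z - 12/7}.

Buchberger on the second generating set:
h_1 = 14yz + 24y + 40z - 24, LT = yz.
h_2 = -21x^2 - 63/4yz - 39y - 45z + 123, LT = x^2.

The S-polynomials (S(h_1,h_2)) all reduce to 0 modulo the current basis, so we have a Gröbner basis.
Inter-reduce: drop elements whose leading term is divisible by another's, tail-reduce, and make monic.
Reduced Gröbner basis: {x^2 + 4/7y - 32/7, yz + 12/7y + 20/7z - 12/7}.

These coincide, so the ideals are equal.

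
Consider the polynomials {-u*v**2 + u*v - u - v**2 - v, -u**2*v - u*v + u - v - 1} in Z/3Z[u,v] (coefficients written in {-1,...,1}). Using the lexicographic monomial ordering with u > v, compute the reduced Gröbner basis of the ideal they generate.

G = {u**2 - u - v**2 + 1, u*v + u - v**3 - 1, v**4 + v**3 + v**2 - v + 1}

f_1 = -u*v**2 + u*v - u - v**2 - v, LT = u*v**2.
f_2 = -u**2*v - u*v + u - v - 1, LT = u**2*v.

S(f_1,f_2): lcm = u**2*v**2. S = -u**2*v + u**2 - u*v - v**2 - v.
  leading term u**2*v: subtract (1)·f_2 from -u**2*v + u**2 - u*v - v**2 - v → u**2 - u - v**2 + 1
  leading term u**2: no divisor's leading term divides it; move u**2 to the remainder.
  leading term u: no divisor's leading term divides it; move -u to the remainder.
  leading term v**2: no divisor's leading term divides it; move -v**2 to the remainder.
  leading term 1: no divisor's leading term divides it; move 1 to the remainder.
  remainder u**2 - u - v**2 + 1 ≠ 0; add g_3 = u**2 - u - v**2 + 1 to the basis.

S(f_1,g_3): lcm = u**2*v**2. S = -u**2*v + u**2 - u*v**2 + u*v + v**4 - v**2.
  leading term u**2*v: subtract (1)·f_2 from -u**2*v + u**2 - u*v**2 + u*v + v**4 - v**2 → u**2 - u*v**2 - u*v - u + v**4 - v**2 + v + 1
  leading term u**2: subtract (1)·g_3 from u**2 - u*v**2 - u*v - u + v**4 - v**2 + v + 1 → -u*v**2 - u*v + v**4 + v
  leading term u*v**2: subtract (1)·f_1 from -u*v**2 - u*v + v**4 + v → u*v + u + v**4 + v**2 - v
  leading term u*v: no divisor's leading term divides it; move u*v to the remainder.
  leading term u: no divisor's leading term divides it; move u to the remainder.
  leading term v**4: no divisor's leading term divides it; move v**4 to the remainder.
  leading term v**2: no divisor's leading term divides it; move v**2 to the remainder.
  leading term v: no divisor's leading term divides it; move -v to the remainder.
  remainder u*v + u + v**4 + v**2 - v ≠ 0; add g_4 = u*v + u + v**4 + v**2 - v to the basis.

S(f_2,g_3): lcm = u**2*v. S = -u*v - u + v**3 + 1.
  leading term u*v: subtract (-1)·g_4 from -u*v - u + v**3 + 1 → v**4 + v**3 + v**2 - v + 1
  leading term v**4: no divisor's leading term divides it; move v**4 to the remainder.
  leading term v**3: no divisor's leading term divides it; move v**3 to the remainder.
  leading term v**2: no divisor's leading term divides it; move v**2 to the remainder.
  leading term v: no divisor's leading term divides it; move -v to the remainder.
  leading term 1: no divisor's leading term divides it; move 1 to the remainder.
  remainder v**4 + v**3 + v**2 - v + 1 ≠ 0; add g_5 = v**4 + v**3 + v**2 - v + 1 to the basis.

S(f_1,g_4): lcm = u*v**2. S = u*v + u - v**5 - v**3 - v**2 + v.
  leading term u*v: subtract (1)·g_4 from u*v + u - v**5 - v**3 - v**2 + v → -v**5 - v**4 - v**3 + v**2 - v
  leading term v**5: subtract (-v)·g_5 from -v**5 - v**4 - v**3 + v**2 - v → 0
  remainder 0.

S(f_2,g_4): lcm = u**2*v. S = -u**2 - u*v**4 - u*v**2 - u*v - u + v + 1.
  leading term u**2: subtract (-1)·g_3 from -u**2 - u*v**4 - u*v**2 - u*v - u + v + 1 → -u*v**4 - u*v**2 - u*v + u - v**2 + v - 1
  leading term u*v**4: subtract (v**2)·f_1 from -u*v**4 - u*v**2 - u*v + u - v**2 + v - 1 → -u*v**3 - u*v + u + v**4 + v**3 - v**2 + v - 1
  leading term u*v**3: subtract (v)·f_1 from -u*v**3 - u*v + u + v**4 + v**3 - v**2 + v - 1 → -u*v**2 + u + v**4 - v**3 + v - 1
  leading term u*v**2: subtract (1)·f_1 from -u*v**2 + u + v**4 - v**3 + v - 1 → -u*v - u + v**4 - v**3 + v**2 - v - 1
  leading term u*v: subtract (-1)·g_4 from -u*v - u + v**4 - v**3 + v**2 - v - 1 → -v**4 - v**3 - v**2 + v - 1
  leading term v**4: subtract (-1)·g_5 from -v**4 - v**3 - v**2 + v - 1 → 0
  remainder 0.

S(g_3,g_4): lcm = u**2*v. S = -u**2 - u*v**4 - u*v**2 - v**3 + v.
  leading term u**2: subtract (-1)·g_3 from -u**2 - u*v**4 - u*v**2 - v**3 + v → -u*v**4 - u*v**2 - u - v**3 - v**2 + v + 1
  leading term u*v**4: subtract (v**2)·f_1 from -u*v**4 - u*v**2 - u - v**3 - v**2 + v + 1 → -u*v**3 - u + v**4 - v**2 + v + 1
  leading term u*v**3: subtract (v)·f_1 from -u*v**3 - u + v**4 - v**2 + v + 1 → -u*v**2 + u*v - u + v**4 + v**3 + v + 1
  leading term u*v**2: subtract (1)·f_1 from -u*v**2 + u*v - u + v**4 + v**3 + v + 1 → v**4 + v**3 + v**2 - v + 1
  leading term v**4: subtract (1)·g_5 from v**4 + v**3 + v**2 - v + 1 → 0
  remainder 0.

S(f_1,g_5): lcm = u*v**4. S = u*v**3 + u*v - u + v**4 + v**3.
  leading term u*v**3: subtract (-v)·f_1 from u*v**3 + u*v - u + v**4 + v**3 → u*v**2 - u + v**4 - v**2
  leading term u*v**2: subtract (-1)·f_1 from u*v**2 - u + v**4 - v**2 → u*v + u + v**4 + v**2 - v
  leading term u*v: subtract (1)·g_4 from u*v + u + v**4 + v**2 - v → 0
  remainder 0.

S(f_2,g_5): lcm = u**2*v**4. S = -u**2*v**3 - u**2*v**2 + u**2*v - u**2 + u*v**4 - u*v**3 + v**4 + v**3.
  leading term u**2*v**3: subtract (u*v)·f_1 from -u**2*v**3 - u**2*v**2 + u**2*v - u**2 + u*v**4 - u*v**3 + v**4 + v**3 → u**2*v**2 - u**2*v - u**2 + u*v**4 + u*v**2 + v**4 + v**3
  leading term u**2*v**2: subtract (-u)·f_1 from u**2*v**2 - u**2*v - u**2 + u*v**4 + u*v**2 + v**4 + v**3 → u**2 + u*v**4 - u*v + v**4 + v**3
  leading term u**2: subtract (1)·g_3 from u**2 + u*v**4 - u*v + v**4 + v**3 → u*v**4 - u*v + u + v**4 + v**3 + v**2 - 1
  leading term u*v**4: subtract (-v**2)·f_1 from u*v**4 - u*v + u + v**4 + v**3 + v**2 - 1 → u*v**3 - u*v**2 - u*v + u + v**2 - 1
  leading term u*v**3: subtract (-v)·f_1 from u*v**3 - u*v**2 - u*v + u + v**2 - 1 → u*v + u - v**3 - 1
  leading term u*v: subtract (1)·g_4 from u*v + u - v**3 - 1 → -v**4 - v**3 - v**2 + v - 1
  leading term v**4: subtract (-1)·g_5 from -v**4 - v**3 - v**2 + v - 1 → 0
  remainder 0.

S(g_3,g_5): leading monomials are coprime, so the S-polynomial reduces to 0 (Buchberger's first criterion).
S(g_4,g_5): lcm = u*v**4. S = -u*v**2 + u*v - u + v**7 + v**5 - v**4.
  leading term u*v**2: subtract (1)·f_1 from -u*v**2 + u*v - u + v**7 + v**5 - v**4 → v**7 + v**5 - v**4 + v**2 + v
  leading term v**7: subtract (v**3)·g_5 from v**7 + v**5 - v**4 + v**2 + v → -v**6 - v**3 + v**2 + v
  leading term v**6: subtract (-v**2)·g_5 from -v**6 - v**3 + v**2 + v → v**5 + v**4 + v**3 - v**2 + v
  leading term v**5: subtract (v)·g_5 from v**5 + v**4 + v**3 - v**2 + v → 0
  remainder 0.

Every S-polynomial of the final basis reduces to 0, so we have a Gröbner basis.
Inter-reduce: drop elements whose leading term is divisible by another's, tail-reduce, and make monic.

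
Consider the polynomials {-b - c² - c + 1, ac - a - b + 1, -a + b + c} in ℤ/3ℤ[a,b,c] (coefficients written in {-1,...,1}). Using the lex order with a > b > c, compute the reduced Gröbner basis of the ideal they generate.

G = {a + c² - 1, b + c² + c - 1, c³ + c² + c + 1}

f_1 = -b - c² - c + 1, LT = b.
f_2 = ac - a - b + 1, LT = ac.
f_3 = -a + b + c, LT = a.

S(f_2,f_3): lcm = ac. S = -a + bc - b + c² + 1.
  leading term a: subtract (1)·f_3 from -a + bc - b + c² + 1 → bc + b + c² - c + 1
  leading term bc: subtract (-c)·f_1 from bc + b + c² - c + 1 → b - c³ + 1
  leading term b: subtract (-1)·f_1 from b - c³ + 1 → -c³ - c² - c - 1
  leading term c³: no divisor's leading term divides it; move -c³ to the remainder.
  leading term c²: no divisor's leading term divides it; move -c² to the remainder.
  leading term c: no divisor's leading term divides it; move -c to the remainder.
  leading term 1: no divisor's leading term divides it; move -1 to the remainder.
  remainder -c³ - c² - c - 1 ≠ 0; add g_4 = -c³ - c² - c - 1 to the basis.

The other S-polynomials (S(f_1,f_2), S(f_1,f_3), S(f_1,g_4), S(f_2,g_4), S(f_3,g_4)) all reduce to 0 modulo the current basis, so we have a Gröbner basis.
Inter-reduce: drop elements whose leading term is divisible by another's, tail-reduce, and make monic.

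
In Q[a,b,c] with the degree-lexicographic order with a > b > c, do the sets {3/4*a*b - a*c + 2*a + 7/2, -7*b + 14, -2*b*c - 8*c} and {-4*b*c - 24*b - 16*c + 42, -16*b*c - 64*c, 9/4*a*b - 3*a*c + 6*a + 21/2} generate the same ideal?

No, the ideals differ.

Two ideals are equal iff their reduced Gröbner bases coincide (the reduced basis is unique for a fixed ordering).
Buchberger on the first generating set:
f_1 = 3/4*a*b - a*c + 2*a + 7/2, LT = a*b.
f_2 = -7*b + 14, LT = b.
f_3 = -2*b*c - 8*c, LT = b*c.

S(f_1,f_2): lcm = a*b. S = -4/3*a*c + 14/3*a + 14/3.
  reduce S modulo (f_1, f_2, f_3):
  remainder -4/3*a*c + 14/3*a + 14/3 ≠ 0; add g_4 = -4/3*a*c + 14/3*a + 14/3 to the basis.

S(f_1,f_3): lcm = a*b*c. S = -4/3*a*c**2 - 4/3*a*c + 14/3*c.
  reduce S modulo (f_1, f_2, f_3, g_4):
  remainder -21*a - 21 ≠ 0; add g_5 = -21*a - 21 to the basis.

S(f_2,f_3): lcm = b*c. S = -6*c.
  reduce S modulo (f_1, f_2, f_3, g_4, g_5):
  remainder -6*c ≠ 0; add g_6 = -6*c to the basis.

The other S-polynomials (S(f_1,g_4), S(f_2,g_4), S(f_3,g_4), S(f_1,g_5), S(f_2,g_5), S(f_3,g_5), S(g_4,g_5), S(f_1,g_6), S(f_2,g_6), S(f_3,g_6), S(g_4,g_6), S(g_5,g_6)) all reduce to 0 modulo the current basis, so we have a Gröbner basis.
Inter-reduce: drop elements whose leading term is divisible by another's, tail-reduce, and make monic.
Reduced Gröbner basis: {a + 1, b - 2, c}.

Buchberger on the second generating set:
h_1 = -4*b*c - 24*b - 16*c + 42, LT = b*c.
h_2 = -16*b*c - 64*c, LT = b*c.
h_3 = 9/4*a*b - 3*a*c + 6*a + 21/2, LT = a*b.

S(h_1,h_2): lcm = b*c. S = 6*b - 21/2.
  reduce S modulo (h_1, h_2, h_3):
  remainder 6*b - 21/2 ≠ 0; add k_4 = 6*b - 21/2 to the basis.

S(h_1,h_3): lcm = a*b*c. S = 4/3*a*c**2 + 6*a*b + 4/3*a*c - 21/2*a - 14/3*c.
  reduce S modulo (h_1, h_2, h_3, k_4):
  remainder 4/3*a*c**2 + 28/3*a*c - 53/2*a - 14/3*c - 28 ≠ 0; add k_5 = 4/3*a*c**2 + 28/3*a*c - 53/2*a - 14/3*c - 28 to the basis.

S(h_2,h_3): lcm = a*b*c. S = 4/3*a*c**2 + 4/3*a*c - 14/3*c.
  reduce S modulo (h_1, h_2, h_3, k_4, k_5):
  remainder -8*a*c + 53/2*a + 28 ≠ 0; add k_6 = -8*a*c + 53/2*a + 28 to the basis.

S(h_1,k_4): lcm = b*c. S = 6*b + 23/4*c - 21/2.
  reduce S modulo (h_1, h_2, h_3, k_4, k_5, k_6):
  remainder 23/4*c ≠ 0; add k_7 = 23/4*c to the basis.

S(h_2,k_5): lcm = a*b*c**2. S = -7*a*b*c + 4*a*c**2 + 159/8*a*b + 7/2*b*c + 21*b.
  reduce S modulo (h_1, h_2, h_3, k_4, k_5, k_6, k_7):
  remainder 3657/32*a + 483/4 ≠ 0; add k_8 = 3657/32*a + 483/4 to the basis.

The other S-polynomials (S(h_2,k_4), S(h_3,k_4), S(h_1,k_5), S(h_3,k_5), S(k_4,k_5), S(h_1,k_6), S(h_2,k_6), S(h_3,k_6), S(k_4,k_6), S(k_5,k_6), S(h_1,k_7), S(h_2,k_7), S(h_3,k_7), S(k_4,k_7), S(k_5,k_7), S(k_6,k_7), S(h_1,k_8), S(h_2,k_8), S(h_3,k_8), S(k_4,k_8), S(k_5,k_8), S(k_6,k_8), S(k_7,k_8)) all reduce to 0 modulo the current basis, so we have a Gröbner basis.
Inter-reduce: drop elements whose leading term is divisible by another's, tail-reduce, and make monic.
Reduced Gröbner basis: {a + 56/53, b - 7/4, c}.

The bases are distinct; the ideals are different.
The choice of monomial ordering does not affect the verdict — as long as both bases are computed under the same ordering, their equality decides ideal equality.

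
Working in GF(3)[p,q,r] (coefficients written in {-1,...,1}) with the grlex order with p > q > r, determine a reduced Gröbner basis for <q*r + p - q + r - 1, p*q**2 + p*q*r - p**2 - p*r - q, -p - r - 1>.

G = {r**2, p + r + 1, q - r - 1}

f_1 = q*r + p - q + r - 1, LT = q*r.
f_2 = p*q**2 + p*q*r - p**2 - p*r - q, LT = p*q**2.
f_3 = -p - r - 1, LT = p.

S(f_1,f_2): lcm = p*q**2*r. S = -p*q*r**2 + p**2*q + p**2*r - p*q**2 + p*q*r + p*r**2 - p*q + q*r.
  reduce S modulo (f_1, f_2, f_3):
  remainder q - r - 1 ≠ 0; add g_4 = q - r - 1 to the basis.

S(f_1,g_4): lcm = q*r. S = r**2 + p - q - r - 1.
  reduce S modulo (f_1, f_2, f_3, g_4):
  remainder r**2 ≠ 0; add g_5 = r**2 to the basis.

The other S-polynomials (S(f_1,f_3), S(f_2,f_3), S(f_2,g_4), S(f_3,g_4), S(f_1,g_5), S(f_2,g_5), S(f_3,g_5), S(g_4,g_5)) all reduce to 0 modulo the current basis, so we have a Gröbner basis.
Inter-reduce: drop elements whose leading term is divisible by another's, tail-reduce, and make monic.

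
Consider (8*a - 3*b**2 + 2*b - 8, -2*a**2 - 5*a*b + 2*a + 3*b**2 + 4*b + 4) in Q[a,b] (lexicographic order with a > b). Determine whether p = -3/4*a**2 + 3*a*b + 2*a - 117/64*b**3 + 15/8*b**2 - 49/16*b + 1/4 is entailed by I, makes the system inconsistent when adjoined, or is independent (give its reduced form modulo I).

-3/4*a**2 + 3*a*b + 2*a - 117/64*b**3 + 15/8*b**2 - 49/16*b + 1/4 lies in I (it reduces to 0).

First compute the reduced Gröbner basis of I by Buchberger's algorithm.
f_1 = 8*a - 3*b**2 + 2*b - 8, LT = a.
f_2 = -2*a**2 - 5*a*b + 2*a + 3*b**2 + 4*b + 4, LT = a**2.

S(f_1,f_2): lcm = a**2. S = -3/8*a*b**2 - 9/4*a*b + 3/2*b**2 + 2*b + 2.
  leading term a*b**2: subtract (-3/64*b**2)·f_1 from -3/8*a*b**2 - 9/4*a*b + 3/2*b**2 + 2*b + 2 → -9/4*a*b - 9/64*b**4 + 3/32*b**3 + 9/8*b**2 + 2*b + 2
  leading term a*b: subtract (-9/32*b)·f_1 from -9/4*a*b - 9/64*b**4 + 3/32*b**3 + 9/8*b**2 + 2*b + 2 → -9/64*b**4 - 3/4*b**3 + 27/16*b**2 - 1/4*b + 2
  leading term b**4: no divisor's leading term divides it; move -9/64*b**4 to the remainder.
  leading term b**3: no divisor's leading term divides it; move -3/4*b**3 to the remainder.
  leading term b**2: no divisor's leading term divides it; move 27/16*b**2 to the remainder.
  leading term b: no divisor's leading term divides it; move -1/4*b to the remainder.
  leading term 1: no divisor's leading term divides it; move 2 to the remainder.
  remainder -9/64*b**4 - 3/4*b**3 + 27/16*b**2 - 1/4*b + 2 ≠ 0; add h_3 = -9/64*b**4 - 3/4*b**3 + 27/16*b**2 - 1/4*b + 2 to the basis.

The other S-polynomials (S(f_1,h_3), S(f_2,h_3)) all reduce to 0 modulo the current basis, so we have a Gröbner basis.
Inter-reduce: drop elements whose leading term is divisible by another's, tail-reduce, and make monic.
Reduced Gröbner basis: {a - 3/8*b**2 + 1/4*b - 1, b**4 + 16/3*b**3 - 12*b**2 + 16/9*b - 128/9}.
Label its elements g_1 = a - 3/8*b**2 + 1/4*b - 1, g_2 = b**4 + 16/3*b**3 - 12*b**2 + 16/9*b - 128/9.

Reduce p = -3/4*a**2 + 3*a*b + 2*a - 117/64*b**3 + 15/8*b**2 - 49/16*b + 1/4 modulo G:
  leading term a**2: subtract (-3/4*a)·g_1 from -3/4*a**2 + 3*a*b + 2*a - 117/64*b**3 + 15/8*b**2 - 49/16*b + 1/4 → -9/32*a*b**2 + 51/16*a*b + 5/4*a - 117/64*b**3 + 15/8*b**2 - 49/16*b + 1/4
  leading term a*b**2: subtract (-9/32*b**2)·g_1 from -9/32*a*b**2 + 51/16*a*b + 5/4*a - 117/64*b**3 + 15/8*b**2 - 49/16*b + 1/4 → 51/16*a*b + 5/4*a - 27/256*b**4 - 225/128*b**3 + 51/32*b**2 - 49/16*b + 1/4
  leading term a*b: subtract (51/16*b)·g_1 from 51/16*a*b + 5/4*a - 27/256*b**4 - 225/128*b**3 + 51/32*b**2 - 49/16*b + 1/4 → 5/4*a - 27/256*b**4 - 9/16*b**3 + 51/64*b**2 + 1/8*b + 1/4
  leading term a: subtract (5/4)·g_1 from 5/4*a - 27/256*b**4 - 9/16*b**3 + 51/64*b**2 + 1/8*b + 1/4 → -27/256*b**4 - 9/16*b**3 + 81/64*b**2 - 3/16*b + 3/2
  leading term b**4: subtract (-27/256)·g_2 from -27/256*b**4 - 9/16*b**3 + 81/64*b**2 - 3/16*b + 3/2 → 0
  normal form = 0.
Since the normal form is 0, p ∈ I.

The remainder on division by a Gröbner basis is unique — it is the normal form.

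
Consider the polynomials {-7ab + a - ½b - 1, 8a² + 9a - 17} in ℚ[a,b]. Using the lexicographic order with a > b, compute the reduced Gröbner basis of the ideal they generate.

G = {a + 115/8b - 1, b² - 5/23b}

f_1 = -7ab + a - ½b - 1, LT = ab.
f_2 = 8a² + 9a - 17, LT = a².

S(f_1,f_2): lcm = a²b. S = -1/7a² - 59/56ab + 1/7a + 17/8b.
  leading term a²: subtract (-1/56)·f_2 from -1/7a² - 59/56ab + 1/7a + 17/8b → -59/56ab + 17/56a + 17/8b - 17/56
  leading term ab: subtract (59/392)·f_1 from -59/56ab + 17/56a + 17/8b - 17/56 → 15/98a + 1725/784b - 15/98
  leading term a: no divisor's leading term divides it; move 15/98a to the remainder.
  leading term b: no divisor's leading term divides it; move 1725/784b to the remainder.
  leading term 1: no divisor's leading term divides it; move -15/98 to the remainder.
  remainder 15/98a + 1725/784b - 15/98 ≠ 0; add g_3 = 15/98a + 1725/784b - 15/98 to the basis.

S(f_1,g_3): lcm = ab. S = -1/7a - 115/8b² + 15/14b + 1/7.
  leading term a: subtract (-14/15)·g_3 from -1/7a - 115/8b² + 15/14b + 1/7 → -115/8b² + 25/8b
  leading term b²: no divisor's leading term divides it; move -115/8b² to the remainder.
  leading term b: no divisor's leading term divides it; move 25/8b to the remainder.
  remainder -115/8b² + 25/8b ≠ 0; add g_4 = -115/8b² + 25/8b to the basis.

S(f_2,g_3): lcm = a². S = -115/8ab + 17/8a - 17/8.
  leading term ab: subtract (115/56)·f_1 from -115/8ab + 17/8a - 17/8 → 1/14a + 115/112b - 1/14
  leading term a: subtract (7/15)·g_3 from 1/14a + 115/112b - 1/14 → 0
  remainder 0.

S(f_1,g_4): lcm = ab². S = 12/161ab + 1/14b² + 1/7b.
  leading term ab: subtract (-12/1127)·f_1 from 12/161ab + 1/14b² + 1/7b → 12/1127a + 1/14b² + 155/1127b - 12/1127
  leading term a: subtract (8/115)·g_3 from 12/1127a + 1/14b² + 155/1127b - 12/1127 → 1/14b² - 5/322b
  leading term b²: subtract (-4/805)·g_4 from 1/14b² - 5/322b → 0
  remainder 0.

S(f_2,g_4): leading monomials are coprime, so the S-polynomial reduces to 0 (Buchberger's first criterion).
S(g_3,g_4): leading monomials are coprime, so the S-polynomial reduces to 0 (Buchberger's first criterion).
Every S-polynomial of the final basis reduces to 0, so we have a Gröbner basis.
Inter-reduce: drop elements whose leading term is divisible by another's, tail-reduce, and make monic.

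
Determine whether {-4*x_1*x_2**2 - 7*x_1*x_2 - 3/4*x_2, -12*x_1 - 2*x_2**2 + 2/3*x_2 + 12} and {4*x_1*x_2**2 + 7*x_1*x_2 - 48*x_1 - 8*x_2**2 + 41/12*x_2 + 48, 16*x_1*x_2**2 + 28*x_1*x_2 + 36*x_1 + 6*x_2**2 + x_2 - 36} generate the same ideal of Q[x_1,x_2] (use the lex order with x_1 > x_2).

Since reduced Gröbner bases are canonical representatives of ideals under a given ordering, it suffices to compute and compare them.
Buchberger on the first generating set:
f_1 = -4*x_1*x_2**2 - 7*x_1*x_2 - 3/4*x_2, LT = x_1*x_2**2.
f_2 = -12*x_1 - 2*x_2**2 + 2/3*x_2 + 12, LT = x_1.

S(f_1,f_2): lcm = x_1*x_2**2. S = 7/4*x_1*x_2 - 1/6*x_2**4 + 1/18*x_2**3 + x_2**2 + 3/16*x_2.
  leading term x_1*x_2: subtract (-7/48*x_2)·f_2 from 7/4*x_1*x_2 - 1/6*x_2**4 + 1/18*x_2**3 + x_2**2 + 3/16*x_2 → -1/6*x_2**4 - 17/72*x_2**3 + 79/72*x_2**2 + 31/16*x_2
  leading term x_2**4: no divisor's leading term divides it; move -1/6*x_2**4 to the remainder.
  leading term x_2**3: no divisor's leading term divides it; move -17/72*x_2**3 to the remainder.
  leading term x_2**2: no divisor's leading term divides it; move 79/72*x_2**2 to the remainder.
  leading term x_2: no divisor's leading term divides it; move 31/16*x_2 to the remainder.
  remainder -1/6*x_2**4 - 17/72*x_2**3 + 79/72*x_2**2 + 31/16*x_2 ≠ 0; add g_3 = -1/6*x_2**4 - 17/72*x_2**3 + 79/72*x_2**2 + 31/16*x_2 to the basis.

The other S-polynomials (S(f_1,g_3), S(f_2,g_3)) all reduce to 0 modulo the current basis, so we have a Gröbner basis.
Inter-reduce: drop elements whose leading term is divisible by another's, tail-reduce, and make monic.
Reduced Gröbner basis: {x_1 + 1/6*x_2**2 - 1/18*x_2 - 1, x_2**4 + 17/12*x_2**3 - 79/12*x_2**2 - 93/8*x_2}.

Buchberger on the second generating set:
h_1 = 4*x_1*x_2**2 + 7*x_1*x_2 - 48*x_1 - 8*x_2**2 + 41/12*x_2 + 48, LT = x_1*x_2**2.
h_2 = 16*x_1*x_2**2 + 28*x_1*x_2 + 36*x_1 + 6*x_2**2 + x_2 - 36, LT = x_1*x_2**2.

S(h_1,h_2): lcm = x_1*x_2**2. S = -57/4*x_1 - 19/8*x_2**2 + 19/24*x_2 + 57/4.
  leading term x_1: no divisor's leading term divides it; move -57/4*x_1 to the remainder.
  leading term x_2**2: no divisor's leading term divides it; move -19/8*x_2**2 to the remainder.
  leading term x_2: no divisor's leading term divides it; move 19/24*x_2 to the remainder.
  leading term 1: no divisor's leading term divides it; move 57/4 to the remainder.
  remainder -57/4*x_1 - 19/8*x_2**2 + 19/24*x_2 + 57/4 ≠ 0; add k_3 = -57/4*x_1 - 19/8*x_2**2 + 19/24*x_2 + 57/4 to the basis.

S(h_1,k_3): lcm = x_1*x_2**2. S = 7/4*x_1*x_2 - 12*x_1 - 1/6*x_2**4 + 1/18*x_2**3 - x_2**2 + 41/48*x_2 + 12.
  leading term x_1*x_2: subtract (-7/57*x_2)·k_3 from 7/4*x_1*x_2 - 12*x_1 - 1/6*x_2**4 + 1/18*x_2**3 - x_2**2 + 41/48*x_2 + 12 → -12*x_1 - 1/6*x_2**4 - 17/72*x_2**3 - 65/72*x_2**2 + 125/48*x_2 + 12
  leading term x_1: subtract (16/19)·k_3 from -12*x_1 - 1/6*x_2**4 - 17/72*x_2**3 - 65/72*x_2**2 + 125/48*x_2 + 12 → -1/6*x_2**4 - 17/72*x_2**3 + 79/72*x_2**2 + 31/16*x_2
  leading term x_2**4: no divisor's leading term divides it; move -1/6*x_2**4 to the remainder.
  leading term x_2**3: no divisor's leading term divides it; move -17/72*x_2**3 to the remainder.
  leading term x_2**2: no divisor's leading term divides it; move 79/72*x_2**2 to the remainder.
  leading term x_2: no divisor's leading term divides it; move 31/16*x_2 to the remainder.
  remainder -1/6*x_2**4 - 17/72*x_2**3 + 79/72*x_2**2 + 31/16*x_2 ≠ 0; add k_4 = -1/6*x_2**4 - 17/72*x_2**3 + 79/72*x_2**2 + 31/16*x_2 to the basis.

The other S-polynomials (S(h_2,k_3), S(h_1,k_4), S(h_2,k_4), S(k_3,k_4)) all reduce to 0 modulo the current basis, so we have a Gröbner basis.
Inter-reduce: drop elements whose leading term is divisible by another's, tail-reduce, and make monic.
Reduced Gröbner basis: {x_1 + 1/6*x_2**2 - 1/18*x_2 - 1, x_2**4 + 17/12*x_2**3 - 79/12*x_2**2 - 93/8*x_2}.

Same reduced basis, so the two generating sets span the same ideal.
The same test decides containment: I ⊆ J iff every generator of I reduces to 0 modulo a Gröbner basis of J.

Yes, the ideals are equal.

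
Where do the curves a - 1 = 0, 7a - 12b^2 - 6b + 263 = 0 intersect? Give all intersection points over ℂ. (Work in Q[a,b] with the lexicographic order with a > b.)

Compute a lex Gröbner basis by Buchberger's algorithm.
f_1 = a - 1, LT = a.
f_2 = 7a - 12b^2 - 6b + 263, LT = a.

S(f_1,f_2): lcm = a. S = 12/7b^2 + 6/7b - 270/7.
  leading term b^2: no divisor's leading term divides it; move 12/7b^2 to the remainder.
  leading term b: no divisor's leading term divides it; move 6/7b to the remainder.
  leading term 1: no divisor's leading term divides it; move -270/7 to the remainder.
  remainder 12/7b^2 + 6/7b - 270/7 ≠ 0; add h_3 = 12/7b^2 + 6/7b - 270/7 to the basis.

S(f_1,h_3): leading monomials are coprime, so the S-polynomial reduces to 0 (Buchberger's first criterion).
S(f_2,h_3): leading monomials are coprime, so the S-polynomial reduces to 0 (Buchberger's first criterion).
Every S-polynomial of the final basis reduces to 0, so we have a Gröbner basis.
Inter-reduce: drop elements whose leading term is divisible by another's, tail-reduce, and make monic.
Reduced Gröbner basis: {a - 1, b^2 + 1/2b - 45/2}.

A lex Gröbner basis eliminates variables successively. Here b^2 + 1/2b - 45/2 depends only on b, with roots {-5, 9/2}; lifting each root through the earlier basis elements recovers the full solutions.
  b = -5: the earlier basis element becomes a - 1 = 0, giving a = 1 — point (1, -5).
  b = 9/2: the earlier basis element becomes a - 1 = 0, giving a = 1 — point (1, 9/2).

{(1, -5), (1, 9/2)}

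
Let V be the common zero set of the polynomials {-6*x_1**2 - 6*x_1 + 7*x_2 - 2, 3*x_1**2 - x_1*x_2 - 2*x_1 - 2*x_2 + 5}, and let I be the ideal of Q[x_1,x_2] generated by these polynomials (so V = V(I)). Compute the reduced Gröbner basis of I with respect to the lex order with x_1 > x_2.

f_1 = -6*x_1**2 - 6*x_1 + 7*x_2 - 2, LT = x_1**2.
f_2 = 3*x_1**2 - x_1*x_2 - 2*x_1 - 2*x_2 + 5, LT = x_1**2.

S(f_1,f_2): lcm = x_1**2. S = 1/3*x_1*x_2 + 5/3*x_1 - 1/2*x_2 - 4/3.
  leading term x_1*x_2: no divisor's leading term divides it; move 1/3*x_1*x_2 to the remainder.
  leading term x_1: no divisor's leading term divides it; move 5/3*x_1 to the remainder.
  leading term x_2: no divisor's leading term divides it; move -1/2*x_2 to the remainder.
  leading term 1: no divisor's leading term divides it; move -4/3 to the remainder.
  remainder 1/3*x_1*x_2 + 5/3*x_1 - 1/2*x_2 - 4/3 ≠ 0; add g_3 = 1/3*x_1*x_2 + 5/3*x_1 - 1/2*x_2 - 4/3 to the basis.

S(f_1,g_3): lcm = x_1**2*x_2. S = -5*x_1**2 + 5/2*x_1*x_2 + 4*x_1 - 7/6*x_2**2 + 1/3*x_2.
  leading term x_1**2: subtract (5/6)·f_1 from -5*x_1**2 + 5/2*x_1*x_2 + 4*x_1 - 7/6*x_2**2 + 1/3*x_2 → 5/2*x_1*x_2 + 9*x_1 - 7/6*x_2**2 - 11/2*x_2 + 5/3
  leading term x_1*x_2: subtract (15/2)·g_3 from 5/2*x_1*x_2 + 9*x_1 - 7/6*x_2**2 - 11/2*x_2 + 5/3 → -7/2*x_1 - 7/6*x_2**2 - 7/4*x_2 + 35/3
  leading term x_1: no divisor's leading term divides it; move -7/2*x_1 to the remainder.
  leading term x_2**2: no divisor's leading term divides it; move -7/6*x_2**2 to the remainder.
  leading term x_2: no divisor's leading term divides it; move -7/4*x_2 to the remainder.
  leading term 1: no divisor's leading term divides it; move 35/3 to the remainder.
  remainder -7/2*x_1 - 7/6*x_2**2 - 7/4*x_2 + 35/3 ≠ 0; add g_4 = -7/2*x_1 - 7/6*x_2**2 - 7/4*x_2 + 35/3 to the basis.

S(g_3,g_4): lcm = x_1*x_2. S = 5*x_1 - 1/3*x_2**3 - 1/2*x_2**2 + 11/6*x_2 - 4.
  leading term x_1: subtract (-10/7)·g_4 from 5*x_1 - 1/3*x_2**3 - 1/2*x_2**2 + 11/6*x_2 - 4 → -1/3*x_2**3 - 13/6*x_2**2 - 2/3*x_2 + 38/3
  leading term x_2**3: no divisor's leading term divides it; move -1/3*x_2**3 to the remainder.
  leading term x_2**2: no divisor's leading term divides it; move -13/6*x_2**2 to the remainder.
  leading term x_2: no divisor's leading term divides it; move -2/3*x_2 to the remainder.
  leading term 1: no divisor's leading term divides it; move 38/3 to the remainder.
  remainder -1/3*x_2**3 - 13/6*x_2**2 - 2/3*x_2 + 38/3 ≠ 0; add g_5 = -1/3*x_2**3 - 13/6*x_2**2 - 2/3*x_2 + 38/3 to the basis.

The other S-polynomials (S(f_2,g_3), S(f_1,g_4), S(f_2,g_4), S(f_1,g_5), S(f_2,g_5), S(g_3,g_5), S(g_4,g_5)) all reduce to 0 modulo the current basis, so we have a Gröbner basis.
Inter-reduce: drop elements whose leading term is divisible by another's, tail-reduce, and make monic.

G = {x_1 + 1/3*x_2**2 + 1/2*x_2 - 10/3, x_2**3 + 13/2*x_2**2 + 2*x_2 - 38}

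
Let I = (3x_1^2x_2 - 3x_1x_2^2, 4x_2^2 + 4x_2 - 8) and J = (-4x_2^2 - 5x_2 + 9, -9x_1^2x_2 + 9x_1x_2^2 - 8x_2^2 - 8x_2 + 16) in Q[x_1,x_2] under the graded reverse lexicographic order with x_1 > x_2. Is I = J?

No, the ideals differ.

Since reduced Gröbner bases are canonical representatives of ideals under a given ordering, it suffices to compute and compare them.
Buchberger on the first generating set:
f_1 = 3x_1^2x_2 - 3x_1x_2^2, LT = x_1^2x_2.
f_2 = 4x_2^2 + 4x_2 - 8, LT = x_2^2.

S(f_1,f_2): lcm = x_1^2x_2^2. S = -x_1x_2^3 - x_1^2x_2 + 2x_1^2.
  leading term x_1x_2^3: subtract (-1/4x_1x_2)·f_2 from -x_1x_2^3 - x_1^2x_2 + 2x_1^2 → -x_1^2x_2 + x_1x_2^2 + 2x_1^2 - 2x_1x_2
  leading term x_1^2x_2: subtract (-1/3)·f_1 from -x_1^2x_2 + x_1x_2^2 + 2x_1^2 - 2x_1x_2 → 2x_1^2 - 2x_1x_2
  leading term x_1^2: no divisor's leading term divides it; move 2x_1^2 to the remainder.
  leading term x_1x_2: no divisor's leading term divides it; move -2x_1x_2 to the remainder.
  remainder 2x_1^2 - 2x_1x_2 ≠ 0; add g_3 = 2x_1^2 - 2x_1x_2 to the basis.

The other S-polynomials (S(f_1,g_3), S(f_2,g_3)) all reduce to 0 modulo the current basis, so we have a Gröbner basis.
Inter-reduce: drop elements whose leading term is divisible by another's, tail-reduce, and make monic.
Reduced Gröbner basis: {x_1^2 - x_1x_2, x_2^2 + x_2 - 2}.

Buchberger on the second generating set:
h_1 = -4x_2^2 - 5x_2 + 9, LT = x_2^2.
h_2 = -9x_1^2x_2 + 9x_1x_2^2 - 8x_2^2 - 8x_2 + 16, LT = x_1^2x_2.

S(h_1,h_2): lcm = x_1^2x_2^2. S = x_1x_2^3 + 5/4x_1^2x_2 - 8/9x_2^3 - 9/4x_1^2 - 8/9x_2^2 + 16/9x_2.
  leading term x_1x_2^3: subtract (-1/4x_1x_2)·h_1 from x_1x_2^3 + 5/4x_1^2x_2 - 8/9x_2^3 - 9/4x_1^2 - 8/9x_2^2 + 16/9x_2 → 5/4x_1^2x_2 - 5/4x_1x_2^2 - 8/9x_2^3 - 9/4x_1^2 + 9/4x_1x_2 - 8/9x_2^2 + 16/9x_2
  leading term x_1^2x_2: subtract (-5/36)·h_2 from 5/4x_1^2x_2 - 5/4x_1x_2^2 - 8/9x_2^3 - 9/4x_1^2 + 9/4x_1x_2 - 8/9x_2^2 + 16/9x_2 → -8/9x_2^3 - 9/4x_1^2 + 9/4x_1x_2 - 2x_2^2 + 2/3x_2 + 20/9
  leading term x_2^3: subtract (2/9x_2)·h_1 from -8/9x_2^3 - 9/4x_1^2 + 9/4x_1x_2 - 2x_2^2 + 2/3x_2 + 20/9 → -9/4x_1^2 + 9/4x_1x_2 - 8/9x_2^2 - 4/3x_2 + 20/9
  leading term x_1^2: no divisor's leading term divides it; move -9/4x_1^2 to the remainder.
  leading term x_1x_2: no divisor's leading term divides it; move 9/4x_1x_2 to the remainder.
  leading term x_2^2: subtract (2/9)·h_1 from -8/9x_2^2 - 4/3x_2 + 20/9 → -2/9x_2 + 2/9
  leading term x_2: no divisor's leading term divides it; move -2/9x_2 to the remainder.
  leading term 1: no divisor's leading term divides it; move 2/9 to the remainder.
  remainder -9/4x_1^2 + 9/4x_1x_2 - 2/9x_2 + 2/9 ≠ 0; add k_3 = -9/4x_1^2 + 9/4x_1x_2 - 2/9x_2 + 2/9 to the basis.

The other S-polynomials (S(h_1,k_3), S(h_2,k_3)) all reduce to 0 modulo the current basis, so we have a Gröbner basis.
Inter-reduce: drop elements whose leading term is divisible by another's, tail-reduce, and make monic.
Reduced Gröbner basis: {x_1^2 - x_1x_2 + 8/81x_2 - 8/81, x_2^2 + 5/4x_2 - 9/4}.

The bases are distinct; the ideals are different.
The same test decides containment: I ⊆ J iff every generator of I reduces to 0 modulo a Gröbner basis of J.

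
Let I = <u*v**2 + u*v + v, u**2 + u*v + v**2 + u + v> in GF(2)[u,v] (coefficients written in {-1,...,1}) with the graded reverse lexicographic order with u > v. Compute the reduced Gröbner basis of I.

f_1 = u*v**2 + u*v + v, LT = u*v**2.
f_2 = u**2 + u*v + v**2 + u + v, LT = u**2.

S(f_1,f_2): lcm = u**2*v**2. S = u*v**3 + v**4 + u**2*v + u*v**2 + v**3 + u*v.
  leading term u*v**3: subtract (v)·f_1 from u*v**3 + v**4 + u**2*v + u*v**2 + v**3 + u*v → v**4 + u**2*v + v**3 + u*v + v**2
  leading term v**4: no divisor's leading term divides it; move v**4 to the remainder.
  leading term u**2*v: subtract (v)·f_2 from u**2*v + v**3 + u*v + v**2 → u*v**2
  leading term u*v**2: subtract (1)·f_1 from u*v**2 → u*v + v
  leading term u*v: no divisor's leading term divides it; move u*v to the remainder.
  leading term v: no divisor's leading term divides it; move v to the remainder.
  remainder v**4 + u*v + v ≠ 0; add g_3 = v**4 + u*v + v to the basis.

The other S-polynomials (S(f_1,g_3), S(f_2,g_3)) all reduce to 0 modulo the current basis, so we have a Gröbner basis.

G = {v**4 + u*v + v, u*v**2 + u*v + v, u**2 + u*v + v**2 + u + v}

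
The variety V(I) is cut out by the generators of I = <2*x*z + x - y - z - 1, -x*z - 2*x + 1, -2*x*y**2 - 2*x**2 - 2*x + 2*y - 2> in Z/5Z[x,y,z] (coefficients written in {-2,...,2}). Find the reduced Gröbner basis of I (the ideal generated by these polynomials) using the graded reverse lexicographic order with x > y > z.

f_1 = 2*x*z + x - y - z - 1, LT = x*z.
f_2 = -x*z - 2*x + 1, LT = x*z.
f_3 = -2*x*y**2 - 2*x**2 - 2*x + 2*y - 2, LT = x*y**2.

S(f_1,f_2): lcm = x*z. S = x + 2*y + 2*z - 2.
  reduce S modulo (f_1, f_2, f_3):
  remainder x + 2*y + 2*z - 2 ≠ 0; add g_4 = x + 2*y + 2*z - 2 to the basis.

S(f_1,f_3): lcm = x*y**2*z. S = -2*x*y**2 + 2*y**3 - x**2*z + 2*y**2*z + 2*y**2 - x*z + y*z - z.
  reduce S modulo (f_1, f_2, f_3, g_4):
  remainder 2*y**3 + 2*y**2*z - 2*y**2 + 2*y*z - 2*y + 2 ≠ 0; add g_5 = 2*y**3 + 2*y**2*z - 2*y**2 + 2*y*z - 2*y + 2 to the basis.

S(f_2,f_3): lcm = x*y**2*z. S = 2*x*y**2 - x**2*z - y**2 - x*z + y*z - z.
  reduce S modulo (f_1, f_2, f_3, g_4, g_5):
  remainder -y**2 + y*z - y + z ≠ 0; add g_6 = -y**2 + y*z - y + z to the basis.

S(f_1,g_4): lcm = x*z. S = -2*y*z - 2*z**2 - 2*x + 2*y - z + 2.
  reduce S modulo (f_1, f_2, f_3, g_4, g_5, g_6):
  remainder -2*y*z - 2*z**2 + y - 2*z - 2 ≠ 0; add g_7 = -2*y*z - 2*z**2 + y - 2*z - 2 to the basis.

S(g_5,g_6): lcm = y**3. S = 2*y**2*z - 2*y**2 + 2*y*z - y + 1.
  reduce S modulo (f_1, f_2, f_3, g_4, g_5, g_6, g_7):
  remainder -2*z**3 + z**2 - 2*y + 2*z + 2 ≠ 0; add g_8 = -2*z**3 + z**2 - 2*y + 2*z + 2 to the basis.

The other S-polynomials (S(f_2,g_4), S(f_3,g_4), S(f_1,g_5), S(f_2,g_5), S(f_3,g_5), S(g_4,g_5), S(f_1,g_6), S(f_2,g_6), S(f_3,g_6), S(g_4,g_6), S(f_1,g_7), S(f_2,g_7), S(f_3,g_7), S(g_4,g_7), S(g_5,g_7), S(g_6,g_7), S(f_1,g_8), S(f_2,g_8), S(f_3,g_8), S(g_4,g_8), S(g_5,g_8), S(g_6,g_8), S(g_7,g_8)) all reduce to 0 modulo the current basis, so we have a Gröbner basis.
Inter-reduce: drop elements whose leading term is divisible by another's, tail-reduce, and make monic.

G = {z**3 + 2*z**2 + y - z - 1, y**2 + z**2 - 2*y + 1, y*z + z**2 + 2*y + z + 1, x + 2*y + 2*z - 2}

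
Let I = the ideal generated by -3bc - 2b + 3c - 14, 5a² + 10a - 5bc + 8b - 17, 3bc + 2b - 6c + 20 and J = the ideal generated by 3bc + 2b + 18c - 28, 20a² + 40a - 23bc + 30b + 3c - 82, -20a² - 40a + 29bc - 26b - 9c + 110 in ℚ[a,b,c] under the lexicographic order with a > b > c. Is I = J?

Yes, the ideals are equal.

Since reduced Gröbner bases are canonical representatives of ideals under a given ordering, it suffices to compute and compare them.
Buchberger on the first generating set:
f_1 = -3bc - 2b + 3c - 14, LT = bc.
f_2 = 5a² + 10a - 5bc + 8b - 17, LT = a².
f_3 = 3bc + 2b - 6c + 20, LT = bc.

S(f_1,f_3): lcm = bc. S = c - 2.
  reduce S modulo (f_1, f_2, f_3):
  remainder c - 2 ≠ 0; add g_4 = c - 2 to the basis.

S(f_1,g_4): lcm = bc. S = 8/3b - c + 14/3.
  reduce S modulo (f_1, f_2, f_3, g_4):
  remainder 8/3b + 8/3 ≠ 0; add g_5 = 8/3b + 8/3 to the basis.

The other S-polynomials (S(f_1,f_2), S(f_2,f_3), S(f_2,g_4), S(f_3,g_4), S(f_1,g_5), S(f_2,g_5), S(f_3,g_5), S(g_4,g_5)) all reduce to 0 modulo the current basis, so we have a Gröbner basis.
Inter-reduce: drop elements whose leading term is divisible by another's, tail-reduce, and make monic.
Reduced Gröbner basis: {a² + 2a - 3, b + 1, c - 2}.

Buchberger on the second generating set:
h_1 = 3bc + 2b + 18c - 28, LT = bc.
h_2 = 20a² + 40a - 23bc + 30b + 3c - 82, LT = a².
h_3 = -20a² - 40a + 29bc - 26b - 9c + 110, LT = a².

S(h_2,h_3): lcm = a². S = 3/10bc + ⅕b - 3/10c + 7/5.
  reduce S modulo (h_1, h_2, h_3):
  remainder -21/10c + 21/5 ≠ 0; add k_4 = -21/10c + 21/5 to the basis.

S(h_1,k_4): lcm = bc. S = 8/3b + 6c - 28/3.
  reduce S modulo (h_1, h_2, h_3, k_4):
  remainder 8/3b + 8/3 ≠ 0; add k_5 = 8/3b + 8/3 to the basis.

The other S-polynomials (S(h_1,h_2), S(h_1,h_3), S(h_2,k_4), S(h_3,k_4), S(h_1,k_5), S(h_2,k_5), S(h_3,k_5), S(k_4,k_5)) all reduce to 0 modulo the current basis, so we have a Gröbner basis.
Inter-reduce: drop elements whose leading term is divisible by another's, tail-reduce, and make monic.
Reduced Gröbner basis: {a² + 2a - 3, b + 1, c - 2}.

These coincide, so the ideals are equal.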